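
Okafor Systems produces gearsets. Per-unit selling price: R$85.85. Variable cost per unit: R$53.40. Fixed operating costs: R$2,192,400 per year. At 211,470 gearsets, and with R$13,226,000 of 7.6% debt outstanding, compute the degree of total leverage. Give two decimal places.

At 211,470 units, contribution = 211,470 × R$32.45 = R$6,862,201.50.
Operating income = contribution − fixed costs = R$6,862,201.50 − R$2,192,400 = R$4,669,801.50. Interest = R$1,005,176.00.
DOL = R$6,862,201.50 ÷ R$4,669,801.50 = 1.4695; DFL = R$4,669,801.50 ÷ R$3,664,625.50 = 1.2743.
DCL = DOL × DFL = 1.4695 × 1.2743 = 1.8726.

1.87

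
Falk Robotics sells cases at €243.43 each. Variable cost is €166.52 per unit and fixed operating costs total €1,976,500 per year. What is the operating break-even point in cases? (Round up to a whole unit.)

25,699 cases

Contribution margin per unit = €243.43 − €166.52 = €76.91.
Units to break even: €1,976,500 ÷ €76.91 = 25,698.87, rounded up to 25,699.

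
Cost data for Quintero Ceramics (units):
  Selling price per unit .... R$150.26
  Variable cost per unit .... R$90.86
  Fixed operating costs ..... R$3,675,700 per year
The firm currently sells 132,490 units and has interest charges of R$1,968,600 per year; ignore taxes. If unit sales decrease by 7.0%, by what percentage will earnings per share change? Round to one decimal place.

At 132,490 units, contribution = 132,490 × R$59.40 = R$7,869,906.00.
EBIT = R$7,869,906.00 − R$3,675,700 = R$4,194,206.00.
Interest = R$1,968,600.00, so EBIT − I = R$2,225,606.00.
Degree of combined leverage = contribution ÷ (EBIT − I) = R$7,869,906.00 ÷ R$2,225,606.00 = 3.5361.
%ΔEPS = DCL × %ΔSales = 3.5361 × -7.0% = -24.8%.

-24.8%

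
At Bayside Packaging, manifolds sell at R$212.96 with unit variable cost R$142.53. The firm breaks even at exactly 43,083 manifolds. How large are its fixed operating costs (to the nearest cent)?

R$3,034,335.69

Unit CM = price − variable cost = R$212.96 − R$142.53 = R$70.43.
Fixed costs = break-even units × CM = 43,083 × R$70.43 = R$3,034,335.69.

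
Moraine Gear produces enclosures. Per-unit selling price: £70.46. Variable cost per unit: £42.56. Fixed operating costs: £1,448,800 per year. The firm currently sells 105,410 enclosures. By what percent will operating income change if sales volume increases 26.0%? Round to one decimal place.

+51.2%

Contribution at this volume is 105,410 × £27.90 = £2,940,939.00.
Subtracting fixed costs: EBIT = £2,940,939.00 − £1,448,800 = £1,492,139.00.
So DOL = total CM / EBIT = £2,940,939.00 / £1,492,139.00 = 1.9710.
So EBIT moves 1.9710 × (+26.0%) = +51.2%.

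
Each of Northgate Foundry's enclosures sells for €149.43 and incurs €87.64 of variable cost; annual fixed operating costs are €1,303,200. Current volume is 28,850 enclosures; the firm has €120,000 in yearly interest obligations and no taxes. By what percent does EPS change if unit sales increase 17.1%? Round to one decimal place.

+84.8%

Contribution at this volume is 28,850 × €61.79 = €1,782,641.50.
Subtracting fixed costs: EBIT = €1,782,641.50 − €1,303,200 = €479,441.50.
Interest = €120,000.00, so EBIT − I = €359,441.50.
DCL = total CM / (EBIT − I) = €1,782,641.50 / €359,441.50 = 4.9595.
EPS therefore changes by 4.9595 × (+17.1%) = +84.8%.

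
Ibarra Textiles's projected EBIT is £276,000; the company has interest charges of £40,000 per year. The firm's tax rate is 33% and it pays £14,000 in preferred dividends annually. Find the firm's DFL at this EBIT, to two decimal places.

Annual interest charges come to £40,000.00.
Pre-tax preferred-dividend burden = £14,000 ÷ (1 − 0.33) = £20,895.52.
DFL = EBIT ÷ [EBIT − I − D_p/(1−t)] = £276,000 ÷ [£276,000 − £40,000.00 − £20,895.52] = £276,000 ÷ £215,104.48 = 1.2831.

1.28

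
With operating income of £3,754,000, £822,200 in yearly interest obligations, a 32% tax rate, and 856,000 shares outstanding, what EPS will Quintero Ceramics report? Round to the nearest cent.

Pre-tax income = £3,754,000 − £822,200.00 = £2,931,800.00.
After tax at 32%: net income = £2,931,800.00 × 0.68 = £1,993,624.00.
Per share: £1,993,624.00 / 856,000 shares = £2.33.

£2.33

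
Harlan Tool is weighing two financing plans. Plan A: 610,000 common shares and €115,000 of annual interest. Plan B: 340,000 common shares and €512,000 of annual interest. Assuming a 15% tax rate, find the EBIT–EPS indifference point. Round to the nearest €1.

At indifference, (EBIT − 115,000)(1 − t)/610,000 = (EBIT − 512,000)(1 − t)/340,000.
Cancelling (1 − t) and cross-multiplying: 340,000·(EBIT − 115,000) = 610,000·(EBIT − 512,000).
EBIT × (610,000 − 340,000) = 512,000 × 610,000 − 115,000 × 340,000 = 273,220,000,000, so EBIT = 273,220,000,000 ÷ 270,000 = 1,011,925.93.

€1,011,926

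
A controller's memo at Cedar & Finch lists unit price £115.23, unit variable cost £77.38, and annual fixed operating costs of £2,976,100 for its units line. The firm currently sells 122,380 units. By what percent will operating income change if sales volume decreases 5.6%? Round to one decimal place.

Contribution at this volume is 122,380 × £37.85 = £4,632,083.00.
Subtracting fixed costs: EBIT = £4,632,083.00 − £2,976,100 = £1,655,983.00.
Degree of operating leverage = £4,632,083.00 / £1,655,983.00 = 2.7972.
So EBIT moves 2.7972 × (-5.6%) = -15.7%.

-15.7%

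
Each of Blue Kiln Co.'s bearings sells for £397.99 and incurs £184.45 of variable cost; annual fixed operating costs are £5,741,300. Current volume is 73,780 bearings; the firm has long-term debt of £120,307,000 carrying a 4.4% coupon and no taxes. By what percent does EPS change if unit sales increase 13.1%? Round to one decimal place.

+43.7%

At 73,780 units, contribution = 73,780 × £213.54 = £15,754,981.20.
Subtracting fixed costs: EBIT = £15,754,981.20 − £5,741,300 = £10,013,681.20.
Interest = £5,293,508.00, so EBIT − I = £4,720,173.20.
DCL = total CM / (EBIT − I) = £15,754,981.20 / £4,720,173.20 = 3.3378.
EPS therefore changes by 3.3378 × (+13.1%) = +43.7%.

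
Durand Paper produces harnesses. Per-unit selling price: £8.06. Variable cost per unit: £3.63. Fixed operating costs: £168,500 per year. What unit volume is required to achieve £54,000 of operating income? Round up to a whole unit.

50,226 harnesses

Contribution margin per unit = £8.06 − £3.63 = £4.43.
Need Q such that Q × £4.43 − £168,500 = £54,000, i.e. Q = £222,500 / £4.43 = 50,225.73 → 50,226.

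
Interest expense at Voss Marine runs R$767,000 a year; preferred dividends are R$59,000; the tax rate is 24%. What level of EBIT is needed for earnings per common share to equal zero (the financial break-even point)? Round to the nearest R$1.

Preferred dividends are paid after tax, so their pre-tax equivalent is R$59,000 ÷ (1 − 0.24) = R$77,631.58.
Financial break-even EBIT = interest + D_p ÷ (1 − t) = R$767,000 + R$77,631.58 = R$844,631.58.

R$844,632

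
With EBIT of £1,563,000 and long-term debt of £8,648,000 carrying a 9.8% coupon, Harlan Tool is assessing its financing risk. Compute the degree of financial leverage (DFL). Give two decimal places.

2.18

Annual interest charges come to £847,504.00.
Degree of financial leverage = EBIT / (EBIT − interest) = £1,563,000 / £715,496.00 = 2.1845.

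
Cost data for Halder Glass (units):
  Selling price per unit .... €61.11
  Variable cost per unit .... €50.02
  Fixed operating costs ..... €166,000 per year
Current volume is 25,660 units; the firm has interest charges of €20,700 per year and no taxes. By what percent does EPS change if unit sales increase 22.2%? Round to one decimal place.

+64.5%

Contribution at this volume is 25,660 × €11.09 = €284,569.40.
Subtracting fixed costs: EBIT = €284,569.40 − €166,000 = €118,569.40.
Interest = €20,700.00, so EBIT − I = €97,869.40.
Degree of combined leverage = contribution ÷ (EBIT − I) = €284,569.40 ÷ €97,869.40 = 2.9076.
%ΔEPS = DCL × %ΔSales = 2.9076 × +22.2% = +64.5%.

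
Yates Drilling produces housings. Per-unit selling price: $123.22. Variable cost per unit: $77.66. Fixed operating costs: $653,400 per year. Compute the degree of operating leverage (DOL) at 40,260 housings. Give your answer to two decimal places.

Contribution at this volume is 40,260 × $45.56 = $1,834,245.60.
Operating income = contribution − fixed costs = $1,834,245.60 − $653,400 = $1,180,845.60.
So DOL = total CM / EBIT = $1,834,245.60 / $1,180,845.60 = 1.5533.

1.55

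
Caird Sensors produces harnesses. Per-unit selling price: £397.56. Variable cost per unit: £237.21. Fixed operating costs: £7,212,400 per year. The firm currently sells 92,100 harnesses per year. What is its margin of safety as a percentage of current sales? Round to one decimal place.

Contribution margin per unit = £397.56 − £237.21 = £160.35. Break-even units = £7,212,400 ÷ £160.35 = 44,979.11; break-even revenue = 44,979.11 × £397.56 = £17,881,894.26.
Current sales = 92,100 × £397.56 = £36,615,276.00.
Margin of safety = (£36,615,276.00 − £17,881,894.26) ÷ £36,615,276.00 = 51.2%.

51.2%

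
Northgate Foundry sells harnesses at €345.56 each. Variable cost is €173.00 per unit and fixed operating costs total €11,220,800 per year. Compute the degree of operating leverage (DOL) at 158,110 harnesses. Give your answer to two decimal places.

1.70

Total contribution margin = 158,110 × €172.56 = €27,283,461.60.
Subtracting fixed costs: EBIT = €27,283,461.60 − €11,220,800 = €16,062,661.60.
Degree of operating leverage = €27,283,461.60 / €16,062,661.60 = 1.6986.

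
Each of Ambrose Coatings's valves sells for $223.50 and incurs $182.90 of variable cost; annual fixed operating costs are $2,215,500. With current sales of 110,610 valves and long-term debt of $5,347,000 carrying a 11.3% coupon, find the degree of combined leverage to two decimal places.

2.69

Contribution at this volume is 110,610 × $40.60 = $4,490,766.00.
Operating income = contribution − fixed costs = $4,490,766.00 − $2,215,500 = $2,275,266.00. Interest = $604,211.00, so EBIT − I = $1,671,055.00.
DCL = contribution ÷ (EBIT − I) = $4,490,766.00 ÷ $1,671,055.00 = 2.6874.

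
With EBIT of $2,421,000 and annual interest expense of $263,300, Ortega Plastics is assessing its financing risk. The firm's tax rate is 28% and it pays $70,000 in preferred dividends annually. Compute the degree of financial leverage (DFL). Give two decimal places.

1.17

Annual interest charges come to $263,300.00.
Preferred dividends grossed up pre-tax: $70,000 / (1 − 0.28) = $97,222.22.
DFL = EBIT ÷ [EBIT − I − D_p/(1−t)] = $2,421,000 ÷ [$2,421,000 − $263,300.00 − $97,222.22] = $2,421,000 ÷ $2,060,477.78 = 1.1750.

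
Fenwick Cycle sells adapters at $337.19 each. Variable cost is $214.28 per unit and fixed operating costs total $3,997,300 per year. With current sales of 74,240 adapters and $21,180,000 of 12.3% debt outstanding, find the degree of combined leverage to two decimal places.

3.62

Total contribution margin = 74,240 × $122.91 = $9,124,838.40.
EBIT = $9,124,838.40 − $3,997,300 = $5,127,538.40. Interest = $2,605,140.00.
DOL = $9,124,838.40 ÷ $5,127,538.40 = 1.7796; DFL = $5,127,538.40 ÷ $2,522,398.40 = 2.0328.
DCL = DOL × DFL = 1.7796 × 2.0328 = 3.6176.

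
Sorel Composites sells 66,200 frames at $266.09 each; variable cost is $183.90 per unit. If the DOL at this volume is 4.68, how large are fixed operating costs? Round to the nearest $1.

$4,278,376

Total contribution margin = 66,200 × $82.19 = $5,440,978.00.
Since DOL = CM ÷ EBIT, EBIT = $5,440,978.00 ÷ 4.68 = $1,162,602.14.
And FC = contribution − EBIT = $5,440,978.00 − $1,162,602.14 = $4,278,376.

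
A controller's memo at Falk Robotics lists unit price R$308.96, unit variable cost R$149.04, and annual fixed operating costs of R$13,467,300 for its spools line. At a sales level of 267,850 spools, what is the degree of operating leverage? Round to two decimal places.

Contribution at this volume is 267,850 × R$159.92 = R$42,834,572.00.
Operating income = contribution − fixed costs = R$42,834,572.00 − R$13,467,300 = R$29,367,272.00.
DOL = contribution ÷ EBIT = R$42,834,572.00 ÷ R$29,367,272.00 = 1.4586.

1.46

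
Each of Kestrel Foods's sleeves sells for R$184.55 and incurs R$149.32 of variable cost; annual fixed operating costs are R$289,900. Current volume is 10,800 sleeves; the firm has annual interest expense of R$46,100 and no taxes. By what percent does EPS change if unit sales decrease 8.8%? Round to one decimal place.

Contribution at this volume is 10,800 × R$35.23 = R$380,484.00.
Subtracting fixed costs: EBIT = R$380,484.00 − R$289,900 = R$90,584.00.
After interest of R$46,100.00, pre-tax earnings = R$44,484.00.
DCL = total CM / (EBIT − I) = R$380,484.00 / R$44,484.00 = 8.5533.
%ΔEPS = DCL × %ΔSales = 8.5533 × -8.8% = -75.3%.

-75.3%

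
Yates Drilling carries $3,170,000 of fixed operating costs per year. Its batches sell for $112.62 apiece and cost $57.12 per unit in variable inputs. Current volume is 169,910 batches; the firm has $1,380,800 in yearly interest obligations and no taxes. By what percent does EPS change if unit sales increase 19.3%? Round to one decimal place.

+37.3%

Contribution at this volume is 169,910 × $55.50 = $9,430,005.00.
Subtracting fixed costs: EBIT = $9,430,005.00 − $3,170,000 = $6,260,005.00.
Interest = $1,380,800.00, so EBIT − I = $4,879,205.00.
DCL = total CM / (EBIT − I) = $9,430,005.00 / $4,879,205.00 = 1.9327.
%ΔEPS = DCL × %ΔSales = 1.9327 × +19.3% = +37.3%.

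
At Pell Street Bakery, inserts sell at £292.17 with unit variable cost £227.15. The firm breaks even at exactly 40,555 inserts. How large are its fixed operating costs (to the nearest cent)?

Unit CM = price − variable cost = £292.17 − £227.15 = £65.02.
Fixed costs = break-even units × CM = 40,555 × £65.02 = £2,636,886.10.

£2,636,886.10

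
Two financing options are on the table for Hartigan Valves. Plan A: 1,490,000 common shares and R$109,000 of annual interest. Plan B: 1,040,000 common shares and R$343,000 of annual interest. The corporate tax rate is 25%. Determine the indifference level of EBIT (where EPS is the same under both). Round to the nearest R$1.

Set EPS_A = EPS_B: (EBIT − R$109,000)(1 − 0.25) ÷ 1,490,000 = (EBIT − R$343,000)(1 − 0.25) ÷ 1,040,000.
Cancelling (1 − t) and cross-multiplying: 1,040,000·(EBIT − 109,000) = 1,490,000·(EBIT − 343,000).
EBIT × (1,490,000 − 1,040,000) = 343,000 × 1,490,000 − 109,000 × 1,040,000 = 397,710,000,000, so EBIT = 397,710,000,000 ÷ 450,000 = 883,800.00.

R$883,800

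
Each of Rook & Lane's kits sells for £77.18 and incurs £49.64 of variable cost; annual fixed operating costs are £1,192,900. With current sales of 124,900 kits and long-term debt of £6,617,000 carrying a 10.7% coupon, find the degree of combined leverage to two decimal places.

2.24

At 124,900 units, contribution = 124,900 × £27.54 = £3,439,746.00.
Operating income = contribution − fixed costs = £3,439,746.00 − £1,192,900 = £2,246,846.00. Interest = £708,019.00.
DOL = £3,439,746.00 ÷ £2,246,846.00 = 1.5309; DFL = £2,246,846.00 ÷ £1,538,827.00 = 1.4601.
Combined leverage = 1.5309 × 1.4601 = 2.2353.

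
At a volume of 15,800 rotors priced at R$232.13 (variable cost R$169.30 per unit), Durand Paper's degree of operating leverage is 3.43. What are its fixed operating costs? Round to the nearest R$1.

R$703,293

Total contribution margin = 15,800 × R$62.83 = R$992,714.00.
Since DOL = CM ÷ EBIT, EBIT = R$992,714.00 ÷ 3.43 = R$289,420.99.
Fixed costs = CM − EBIT = R$992,714.00 − R$289,420.99 = R$703,293.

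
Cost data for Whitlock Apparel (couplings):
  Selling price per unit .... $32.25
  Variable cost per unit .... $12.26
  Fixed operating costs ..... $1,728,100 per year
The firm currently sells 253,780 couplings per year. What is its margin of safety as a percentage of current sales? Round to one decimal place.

Contribution margin per unit = $32.25 − $12.26 = $19.99. Break-even units = $1,728,100 ÷ $19.99 = 86,448.22; break-even revenue = 86,448.22 × $32.25 = $2,787,955.23.
Actual sales revenue = 253,780 × $32.25 = $8,184,405.00.
Margin of safety = ($8,184,405.00 − $2,787,955.23) ÷ $8,184,405.00 = 65.9%.

65.9%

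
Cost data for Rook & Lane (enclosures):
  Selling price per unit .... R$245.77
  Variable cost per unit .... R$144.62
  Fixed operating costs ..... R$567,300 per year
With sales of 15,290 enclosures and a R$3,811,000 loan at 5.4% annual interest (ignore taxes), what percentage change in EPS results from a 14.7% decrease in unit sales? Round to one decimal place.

Contribution at this volume is 15,290 × R$101.15 = R$1,546,583.50.
Operating income = contribution − fixed costs = R$1,546,583.50 − R$567,300 = R$979,283.50.
Interest = R$205,794.00, so EBIT − I = R$773,489.50.
DCL = total CM / (EBIT − I) = R$1,546,583.50 / R$773,489.50 = 1.9995.
EPS therefore changes by 1.9995 × (-14.7%) = -29.4%.

-29.4%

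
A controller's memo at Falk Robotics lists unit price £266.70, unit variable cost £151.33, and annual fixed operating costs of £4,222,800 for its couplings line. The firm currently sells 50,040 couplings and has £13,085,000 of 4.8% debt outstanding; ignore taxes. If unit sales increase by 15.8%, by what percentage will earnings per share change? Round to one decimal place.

Contribution at this volume is 50,040 × £115.37 = £5,773,114.80.
Operating income = contribution − fixed costs = £5,773,114.80 − £4,222,800 = £1,550,314.80.
After interest of £628,080.00, pre-tax earnings = £922,234.80.
DCL = total CM / (EBIT − I) = £5,773,114.80 / £922,234.80 = 6.2599.
EPS therefore changes by 6.2599 × (+15.8%) = +98.9%.

+98.9%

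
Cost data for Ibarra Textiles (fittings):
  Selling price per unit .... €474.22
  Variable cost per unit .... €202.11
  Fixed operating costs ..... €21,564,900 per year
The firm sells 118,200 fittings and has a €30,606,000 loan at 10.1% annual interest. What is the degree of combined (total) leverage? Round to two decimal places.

Contribution at this volume is 118,200 × €272.11 = €32,163,402.00.
Subtracting fixed costs: EBIT = €32,163,402.00 − €21,564,900 = €10,598,502.00. Interest = €3,091,206.00.
DOL = €32,163,402.00 ÷ €10,598,502.00 = 3.0347; DFL = €10,598,502.00 ÷ €7,507,296.00 = 1.4118.
DCL = DOL × DFL = 3.0347 × 1.4118 = 4.2844.

4.28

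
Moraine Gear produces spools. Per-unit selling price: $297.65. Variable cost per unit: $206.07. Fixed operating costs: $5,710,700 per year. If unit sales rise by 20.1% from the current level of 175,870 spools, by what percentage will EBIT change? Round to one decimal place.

+31.1%

At 175,870 units, contribution = 175,870 × $91.58 = $16,106,174.60.
Operating income = contribution − fixed costs = $16,106,174.60 − $5,710,700 = $10,395,474.60.
DOL = contribution ÷ EBIT = $16,106,174.60 ÷ $10,395,474.60 = 1.5493.
So EBIT moves 1.5493 × (+20.1%) = +31.1%.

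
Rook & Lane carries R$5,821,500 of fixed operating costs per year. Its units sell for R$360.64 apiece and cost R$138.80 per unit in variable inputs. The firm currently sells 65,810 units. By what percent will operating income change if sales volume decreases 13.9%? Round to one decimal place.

-23.1%

Total contribution margin = 65,810 × R$221.84 = R$14,599,290.40.
Subtracting fixed costs: EBIT = R$14,599,290.40 − R$5,821,500 = R$8,777,790.40.
Degree of operating leverage = R$14,599,290.40 / R$8,777,790.40 = 1.6632.
So EBIT moves 1.6632 × (-13.9%) = -23.1%.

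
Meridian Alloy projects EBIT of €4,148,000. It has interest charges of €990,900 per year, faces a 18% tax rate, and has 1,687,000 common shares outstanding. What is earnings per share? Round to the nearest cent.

Pre-tax income = €4,148,000 − €990,900.00 = €3,157,100.00.
After tax at 18%: net income = €3,157,100.00 × 0.82 = €2,588,822.00.
Per share: €2,588,822.00 / 1,687,000 shares = €1.53.

€1.53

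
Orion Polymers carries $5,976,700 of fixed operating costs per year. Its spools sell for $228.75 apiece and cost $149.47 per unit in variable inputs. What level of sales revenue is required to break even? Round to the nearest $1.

CM per unit = $228.75 − $149.47 = $79.28; CM ratio = $79.28 / $228.75 = 0.3466.
Break-even sales = FC ÷ CM ratio = $5,976,700 × $228.75 / $79.28 = $17,244,830.

$17,244,830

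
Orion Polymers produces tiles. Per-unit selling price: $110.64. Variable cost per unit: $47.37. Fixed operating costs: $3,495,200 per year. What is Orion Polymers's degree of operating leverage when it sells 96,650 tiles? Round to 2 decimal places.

2.33

Contribution at this volume is 96,650 × $63.27 = $6,115,045.50.
Subtracting fixed costs: EBIT = $6,115,045.50 − $3,495,200 = $2,619,845.50.
Degree of operating leverage = $6,115,045.50 / $2,619,845.50 = 2.3341.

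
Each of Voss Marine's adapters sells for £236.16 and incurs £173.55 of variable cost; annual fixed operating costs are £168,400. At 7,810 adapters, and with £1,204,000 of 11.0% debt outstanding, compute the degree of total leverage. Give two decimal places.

Total contribution margin = 7,810 × £62.61 = £488,984.10.
EBIT = £488,984.10 − £168,400 = £320,584.10. Interest = £132,440.00.
DOL = £488,984.10 ÷ £320,584.10 = 1.5253; DFL = £320,584.10 ÷ £188,144.10 = 1.7039.
DCL = DOL × DFL = 1.5253 × 1.7039 = 2.5990.

2.60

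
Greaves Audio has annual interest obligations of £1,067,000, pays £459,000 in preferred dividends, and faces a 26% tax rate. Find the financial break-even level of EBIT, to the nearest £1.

£1,687,270

Preferred dividends are paid after tax, so their pre-tax equivalent is £459,000 ÷ (1 − 0.26) = £620,270.27.
EPS = 0 when EBIT covers interest plus the pre-tax preferred burden: £1,067,000 + £620,270.27 = £1,687,270.27.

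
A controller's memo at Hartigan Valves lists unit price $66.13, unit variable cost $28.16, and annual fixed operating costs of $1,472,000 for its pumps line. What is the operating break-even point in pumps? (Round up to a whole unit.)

38,768 pumps

Unit CM = price − variable cost = $66.13 − $28.16 = $37.97.
Units to break even: $1,472,000 ÷ $37.97 = 38,767.45, rounded up to 38,768.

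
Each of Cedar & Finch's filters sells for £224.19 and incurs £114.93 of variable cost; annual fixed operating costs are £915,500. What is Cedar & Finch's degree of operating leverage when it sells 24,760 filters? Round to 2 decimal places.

1.51

Total contribution margin = 24,760 × £109.26 = £2,705,277.60.
Operating income = contribution − fixed costs = £2,705,277.60 − £915,500 = £1,789,777.60.
DOL = contribution ÷ EBIT = £2,705,277.60 ÷ £1,789,777.60 = 1.5115.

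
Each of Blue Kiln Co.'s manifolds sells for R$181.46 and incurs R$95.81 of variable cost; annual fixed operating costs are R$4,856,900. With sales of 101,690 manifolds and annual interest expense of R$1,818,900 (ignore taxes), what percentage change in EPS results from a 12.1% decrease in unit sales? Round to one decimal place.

At 101,690 units, contribution = 101,690 × R$85.65 = R$8,709,748.50.
Operating income = contribution − fixed costs = R$8,709,748.50 − R$4,856,900 = R$3,852,848.50.
After interest of R$1,818,900.00, pre-tax earnings = R$2,033,948.50.
Degree of combined leverage = contribution ÷ (EBIT − I) = R$8,709,748.50 ÷ R$2,033,948.50 = 4.2822.
EPS therefore changes by 4.2822 × (-12.1%) = -51.8%.

-51.8%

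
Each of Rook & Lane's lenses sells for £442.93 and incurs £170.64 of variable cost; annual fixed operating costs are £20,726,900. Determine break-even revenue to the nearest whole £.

£33,716,133

Contribution margin per unit = £442.93 − £170.64 = £272.29, a CM ratio of £272.29 ÷ £442.93 = 0.6147.
Break-even sales = FC ÷ CM ratio = £20,726,900 × £442.93 / £272.29 = £33,716,133.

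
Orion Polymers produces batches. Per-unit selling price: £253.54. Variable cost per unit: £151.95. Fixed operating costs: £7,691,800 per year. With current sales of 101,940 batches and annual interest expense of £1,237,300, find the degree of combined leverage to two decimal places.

7.26

Total contribution margin = 101,940 × £101.59 = £10,356,084.60.
Subtracting fixed costs: EBIT = £10,356,084.60 − £7,691,800 = £2,664,284.60. Interest = £1,237,300.00, so EBIT − I = £1,426,984.60.
DCL = contribution ÷ (EBIT − I) = £10,356,084.60 ÷ £1,426,984.60 = 7.2573.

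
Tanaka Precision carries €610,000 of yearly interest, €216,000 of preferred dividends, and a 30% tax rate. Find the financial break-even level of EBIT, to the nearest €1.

Preferred dividends are paid after tax, so their pre-tax equivalent is €216,000 ÷ (1 − 0.30) = €308,571.43.
EPS = 0 when EBIT covers interest plus the pre-tax preferred burden: €610,000 + €308,571.43 = €918,571.43.

€918,571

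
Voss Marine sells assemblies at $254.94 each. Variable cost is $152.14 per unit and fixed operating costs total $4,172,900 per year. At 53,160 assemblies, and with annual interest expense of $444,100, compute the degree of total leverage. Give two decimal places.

6.45

At 53,160 units, contribution = 53,160 × $102.80 = $5,464,848.00.
Subtracting fixed costs: EBIT = $5,464,848.00 − $4,172,900 = $1,291,948.00. Interest = $444,100.00, so EBIT − I = $847,848.00.
Degree of total leverage = total CM / (EBIT − interest) = $5,464,848.00 / $847,848.00 = 6.4456.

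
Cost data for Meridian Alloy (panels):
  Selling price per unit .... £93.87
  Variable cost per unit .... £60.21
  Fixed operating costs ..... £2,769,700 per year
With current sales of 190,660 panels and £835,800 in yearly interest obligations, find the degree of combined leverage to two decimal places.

2.28

At 190,660 units, contribution = 190,660 × £33.66 = £6,417,615.60.
Subtracting fixed costs: EBIT = £6,417,615.60 − £2,769,700 = £3,647,915.60. Interest = £835,800.00, so EBIT − I = £2,812,115.60.
DCL = contribution ÷ (EBIT − I) = £6,417,615.60 ÷ £2,812,115.60 = 2.2821.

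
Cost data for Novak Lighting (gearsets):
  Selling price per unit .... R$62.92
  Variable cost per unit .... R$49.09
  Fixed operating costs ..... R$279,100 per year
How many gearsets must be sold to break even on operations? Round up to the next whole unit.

20,181 gearsets

Unit CM = price − variable cost = R$62.92 − R$49.09 = R$13.83.
Units to break even: R$279,100 ÷ R$13.83 = 20,180.77, rounded up to 20,181.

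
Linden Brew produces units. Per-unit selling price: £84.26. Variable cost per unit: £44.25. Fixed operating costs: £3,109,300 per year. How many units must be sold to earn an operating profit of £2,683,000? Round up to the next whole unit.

144,772 units

Contribution margin per unit = £84.26 − £44.25 = £40.01.
Need Q such that Q × £40.01 − £3,109,300 = £2,683,000, i.e. Q = £5,792,300 / £40.01 = 144,771.31 → 144,772.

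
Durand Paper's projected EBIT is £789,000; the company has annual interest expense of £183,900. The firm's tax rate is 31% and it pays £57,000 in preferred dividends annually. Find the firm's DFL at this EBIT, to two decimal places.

Annual interest charges come to £183,900.00.
Preferred dividends grossed up pre-tax: £57,000 / (1 − 0.31) = £82,608.70.
DFL = EBIT ÷ [EBIT − I − D_p/(1−t)] = £789,000 ÷ [£789,000 − £183,900.00 − £82,608.70] = £789,000 ÷ £522,491.30 = 1.5101.

1.51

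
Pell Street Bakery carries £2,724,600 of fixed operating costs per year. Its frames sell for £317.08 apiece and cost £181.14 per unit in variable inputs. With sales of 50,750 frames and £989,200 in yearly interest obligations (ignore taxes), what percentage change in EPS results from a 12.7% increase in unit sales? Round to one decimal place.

Contribution at this volume is 50,750 × £135.94 = £6,898,955.00.
Subtracting fixed costs: EBIT = £6,898,955.00 − £2,724,600 = £4,174,355.00.
Interest = £989,200.00, so EBIT − I = £3,185,155.00.
DCL = total CM / (EBIT − I) = £6,898,955.00 / £3,185,155.00 = 2.1660.
EPS therefore changes by 2.1660 × (+12.7%) = +27.5%.

+27.5%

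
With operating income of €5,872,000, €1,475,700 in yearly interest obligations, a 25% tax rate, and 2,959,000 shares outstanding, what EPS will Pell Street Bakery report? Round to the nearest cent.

Pre-tax income = €5,872,000 − €1,475,700.00 = €4,396,300.00.
After tax at 25%: net income = €4,396,300.00 × 0.75 = €3,297,225.00.
Per share: €3,297,225.00 / 2,959,000 shares = €1.11.

€1.11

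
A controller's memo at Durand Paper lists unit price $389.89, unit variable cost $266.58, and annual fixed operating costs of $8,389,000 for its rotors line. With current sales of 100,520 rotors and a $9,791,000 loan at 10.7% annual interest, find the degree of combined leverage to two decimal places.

4.19

At 100,520 units, contribution = 100,520 × $123.31 = $12,395,121.20.
EBIT = $12,395,121.20 − $8,389,000 = $4,006,121.20. Interest = $1,047,637.00, so EBIT − I = $2,958,484.20.
DCL = contribution ÷ (EBIT − I) = $12,395,121.20 ÷ $2,958,484.20 = 4.1897.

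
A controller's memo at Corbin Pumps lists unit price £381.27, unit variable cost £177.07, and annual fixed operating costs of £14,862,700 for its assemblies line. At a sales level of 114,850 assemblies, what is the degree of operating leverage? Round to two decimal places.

At 114,850 units, contribution = 114,850 × £204.20 = £23,452,370.00.
EBIT = £23,452,370.00 − £14,862,700 = £8,589,670.00.
DOL = contribution ÷ EBIT = £23,452,370.00 ÷ £8,589,670.00 = 2.7303.

2.73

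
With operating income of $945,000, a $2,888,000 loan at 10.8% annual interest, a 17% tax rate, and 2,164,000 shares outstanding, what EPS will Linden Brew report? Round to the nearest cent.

Interest = $311,904.00, so EBT = $945,000 − $311,904.00 = $633,096.00.
After tax at 17%: net income = $633,096.00 × 0.83 = $525,469.68.
Per share: $525,469.68 / 2,164,000 shares = $0.24.

$0.24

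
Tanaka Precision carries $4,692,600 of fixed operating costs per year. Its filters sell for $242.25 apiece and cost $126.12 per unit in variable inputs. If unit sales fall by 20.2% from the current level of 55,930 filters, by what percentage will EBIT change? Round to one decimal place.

-72.8%

Total contribution margin = 55,930 × $116.13 = $6,495,150.90.
Subtracting fixed costs: EBIT = $6,495,150.90 − $4,692,600 = $1,802,550.90.
So DOL = total CM / EBIT = $6,495,150.90 / $1,802,550.90 = 3.6033.
%ΔEBIT = DOL × %ΔSales = 3.6033 × -20.2% = -72.8%.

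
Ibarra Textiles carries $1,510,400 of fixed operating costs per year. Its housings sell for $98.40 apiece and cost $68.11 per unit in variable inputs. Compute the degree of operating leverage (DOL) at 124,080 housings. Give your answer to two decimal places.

1.67

Contribution at this volume is 124,080 × $30.29 = $3,758,383.20.
Subtracting fixed costs: EBIT = $3,758,383.20 − $1,510,400 = $2,247,983.20.
So DOL = total CM / EBIT = $3,758,383.20 / $2,247,983.20 = 1.6719.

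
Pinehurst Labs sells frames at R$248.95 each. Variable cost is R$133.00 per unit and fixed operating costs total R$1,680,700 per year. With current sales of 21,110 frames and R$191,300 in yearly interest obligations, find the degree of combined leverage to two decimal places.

4.25

Contribution at this volume is 21,110 × R$115.95 = R$2,447,704.50.
EBIT = R$2,447,704.50 − R$1,680,700 = R$767,004.50. Interest = R$191,300.00, so EBIT − I = R$575,704.50.
DCL = contribution ÷ (EBIT − I) = R$2,447,704.50 ÷ R$575,704.50 = 4.2517.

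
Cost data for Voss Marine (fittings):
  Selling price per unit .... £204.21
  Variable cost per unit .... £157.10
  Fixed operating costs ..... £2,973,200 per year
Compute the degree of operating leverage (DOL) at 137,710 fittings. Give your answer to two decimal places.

1.85

At 137,710 units, contribution = 137,710 × £47.11 = £6,487,518.10.
Subtracting fixed costs: EBIT = £6,487,518.10 − £2,973,200 = £3,514,318.10.
Degree of operating leverage = £6,487,518.10 / £3,514,318.10 = 1.8460.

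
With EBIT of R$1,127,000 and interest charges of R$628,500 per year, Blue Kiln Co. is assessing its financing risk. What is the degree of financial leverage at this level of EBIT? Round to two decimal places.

Annual interest charges come to R$628,500.00.
Degree of financial leverage = EBIT / (EBIT − interest) = R$1,127,000 / R$498,500.00 = 2.2608.

2.26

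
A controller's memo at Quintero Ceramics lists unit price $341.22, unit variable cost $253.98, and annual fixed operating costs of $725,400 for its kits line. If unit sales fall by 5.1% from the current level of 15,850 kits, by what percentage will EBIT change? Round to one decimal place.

-10.7%

Contribution at this volume is 15,850 × $87.24 = $1,382,754.00.
EBIT = $1,382,754.00 − $725,400 = $657,354.00.
Degree of operating leverage = $1,382,754.00 / $657,354.00 = 2.1035.
Operating income changes by 2.1035 × -5.1% = -10.7%.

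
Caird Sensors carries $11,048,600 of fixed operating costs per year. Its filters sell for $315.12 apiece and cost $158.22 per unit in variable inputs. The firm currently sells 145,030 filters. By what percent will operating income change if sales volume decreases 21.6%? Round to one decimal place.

-42.0%

Contribution at this volume is 145,030 × $156.90 = $22,755,207.00.
EBIT = $22,755,207.00 − $11,048,600 = $11,706,607.00.
DOL = contribution ÷ EBIT = $22,755,207.00 ÷ $11,706,607.00 = 1.9438.
So EBIT moves 1.9438 × (-21.6%) = -42.0%.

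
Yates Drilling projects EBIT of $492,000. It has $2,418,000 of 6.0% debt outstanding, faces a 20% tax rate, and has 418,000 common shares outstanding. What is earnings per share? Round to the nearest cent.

$0.66

Pre-tax income = $492,000 − $145,080.00 = $346,920.00.
After tax at 20%: net income = $346,920.00 × 0.80 = $277,536.00.
EPS = $277,536.00 ÷ 418,000 = $0.66.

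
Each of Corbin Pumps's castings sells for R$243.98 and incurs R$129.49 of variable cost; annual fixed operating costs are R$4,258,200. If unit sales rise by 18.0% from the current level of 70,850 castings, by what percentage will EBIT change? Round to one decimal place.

+37.9%

Total contribution margin = 70,850 × R$114.49 = R$8,111,616.50.
Subtracting fixed costs: EBIT = R$8,111,616.50 − R$4,258,200 = R$3,853,416.50.
DOL = contribution ÷ EBIT = R$8,111,616.50 ÷ R$3,853,416.50 = 2.1050.
So EBIT moves 2.1050 × (+18.0%) = +37.9%.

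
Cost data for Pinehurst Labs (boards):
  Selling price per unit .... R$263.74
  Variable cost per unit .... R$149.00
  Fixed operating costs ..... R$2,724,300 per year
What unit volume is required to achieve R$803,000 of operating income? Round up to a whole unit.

Each unit contributes R$263.74 − R$149.00 = R$114.74.
Units = (FC + target) / CM = (R$2,724,300 + R$803,000) / R$114.74 = 30,741.68, so 30,742 boards.

30,742 boards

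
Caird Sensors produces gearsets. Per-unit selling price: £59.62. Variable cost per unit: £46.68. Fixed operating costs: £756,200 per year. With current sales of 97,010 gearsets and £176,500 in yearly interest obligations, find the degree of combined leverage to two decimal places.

3.89

At 97,010 units, contribution = 97,010 × £12.94 = £1,255,309.40.
EBIT = £1,255,309.40 − £756,200 = £499,109.40. Interest = £176,500.00, so EBIT − I = £322,609.40.
DCL = contribution ÷ (EBIT − I) = £1,255,309.40 ÷ £322,609.40 = 3.8911.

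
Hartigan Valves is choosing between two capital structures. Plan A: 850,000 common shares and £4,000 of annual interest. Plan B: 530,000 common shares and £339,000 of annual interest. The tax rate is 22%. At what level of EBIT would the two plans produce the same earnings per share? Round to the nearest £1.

£893,844

At indifference, (EBIT − 4,000)(1 − t)/850,000 = (EBIT − 339,000)(1 − t)/530,000.
Cancelling (1 − t) and cross-multiplying: 530,000·(EBIT − 4,000) = 850,000·(EBIT − 339,000).
Solving, EBIT = (339,000·850,000 − 4,000·530,000) / (850,000 − 530,000) = 286,030,000,000 / 320,000 = 893,843.75.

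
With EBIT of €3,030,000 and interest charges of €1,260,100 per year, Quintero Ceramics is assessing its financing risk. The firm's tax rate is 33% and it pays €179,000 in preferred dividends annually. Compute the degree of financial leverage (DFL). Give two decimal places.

Interest = €1,260,100.00.
Pre-tax preferred-dividend burden = €179,000 ÷ (1 − 0.33) = €267,164.18.
DFL = EBIT ÷ [EBIT − I − D_p/(1−t)] = €3,030,000 ÷ [€3,030,000 − €1,260,100.00 − €267,164.18] = €3,030,000 ÷ €1,502,735.82 = 2.0163.

2.02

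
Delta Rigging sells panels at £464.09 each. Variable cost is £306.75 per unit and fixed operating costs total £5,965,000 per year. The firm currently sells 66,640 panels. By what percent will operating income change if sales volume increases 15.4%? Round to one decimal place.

+35.7%

Total contribution margin = 66,640 × £157.34 = £10,485,137.60.
Subtracting fixed costs: EBIT = £10,485,137.60 − £5,965,000 = £4,520,137.60.
DOL = contribution ÷ EBIT = £10,485,137.60 ÷ £4,520,137.60 = 2.3197.
%ΔEBIT = DOL × %ΔSales = 2.3197 × +15.4% = +35.7%.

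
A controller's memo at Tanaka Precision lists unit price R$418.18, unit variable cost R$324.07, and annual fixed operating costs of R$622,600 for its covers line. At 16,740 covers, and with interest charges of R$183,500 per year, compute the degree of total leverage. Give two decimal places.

Contribution at this volume is 16,740 × R$94.11 = R$1,575,401.40.
EBIT = R$1,575,401.40 − R$622,600 = R$952,801.40. Interest = R$183,500.00.
DOL = R$1,575,401.40 ÷ R$952,801.40 = 1.6534; DFL = R$952,801.40 ÷ R$769,301.40 = 1.2385.
DCL = DOL × DFL = 1.6534 × 1.2385 = 2.0477.

2.05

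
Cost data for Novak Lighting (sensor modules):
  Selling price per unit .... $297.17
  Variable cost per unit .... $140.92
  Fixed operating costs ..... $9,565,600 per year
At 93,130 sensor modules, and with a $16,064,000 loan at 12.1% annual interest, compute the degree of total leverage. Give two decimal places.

4.78

Total contribution margin = 93,130 × $156.25 = $14,551,562.50.
EBIT = $14,551,562.50 − $9,565,600 = $4,985,962.50. Interest = $1,943,744.00.
DOL = $14,551,562.50 ÷ $4,985,962.50 = 2.9185; DFL = $4,985,962.50 ÷ $3,042,218.50 = 1.6389.
DCL = DOL × DFL = 2.9185 × 1.6389 = 4.7831.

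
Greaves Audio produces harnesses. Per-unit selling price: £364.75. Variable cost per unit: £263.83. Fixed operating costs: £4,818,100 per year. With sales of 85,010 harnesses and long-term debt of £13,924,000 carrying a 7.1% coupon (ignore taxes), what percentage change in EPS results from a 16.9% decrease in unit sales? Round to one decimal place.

-52.3%

At 85,010 units, contribution = 85,010 × £100.92 = £8,579,209.20.
Subtracting fixed costs: EBIT = £8,579,209.20 − £4,818,100 = £3,761,109.20.
Interest = £988,604.00, so EBIT − I = £2,772,505.20.
Degree of combined leverage = contribution ÷ (EBIT − I) = £8,579,209.20 ÷ £2,772,505.20 = 3.0944.
%ΔEPS = DCL × %ΔSales = 3.0944 × -16.9% = -52.3%.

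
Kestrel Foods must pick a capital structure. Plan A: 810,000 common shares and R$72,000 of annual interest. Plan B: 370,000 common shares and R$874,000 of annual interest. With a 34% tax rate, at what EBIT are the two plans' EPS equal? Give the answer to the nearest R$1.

R$1,548,409

Set EPS_A = EPS_B: (EBIT − R$72,000)(1 − 0.34) ÷ 810,000 = (EBIT − R$874,000)(1 − 0.34) ÷ 370,000.
Cancelling (1 − t) and cross-multiplying: 370,000·(EBIT − 72,000) = 810,000·(EBIT − 874,000).
EBIT × (810,000 − 370,000) = 874,000 × 810,000 − 72,000 × 370,000 = 681,300,000,000, so EBIT = 681,300,000,000 ÷ 440,000 = 1,548,409.09.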